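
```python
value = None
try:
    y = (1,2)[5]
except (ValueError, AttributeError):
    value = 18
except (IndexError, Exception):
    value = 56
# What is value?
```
56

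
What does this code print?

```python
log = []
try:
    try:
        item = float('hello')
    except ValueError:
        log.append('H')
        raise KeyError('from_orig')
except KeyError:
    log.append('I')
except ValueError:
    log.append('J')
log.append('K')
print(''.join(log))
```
HIK

KeyError raised and caught, original ValueError not re-raised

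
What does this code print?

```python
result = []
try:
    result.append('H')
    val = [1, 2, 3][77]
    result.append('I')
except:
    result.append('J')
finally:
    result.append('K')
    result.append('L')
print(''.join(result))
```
HJKL

Code before exception runs, then except, then all of finally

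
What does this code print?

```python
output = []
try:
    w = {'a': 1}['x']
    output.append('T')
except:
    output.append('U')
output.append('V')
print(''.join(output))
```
UV

Exception raised in try, caught by bare except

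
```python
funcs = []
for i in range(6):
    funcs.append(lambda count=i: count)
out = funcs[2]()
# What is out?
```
2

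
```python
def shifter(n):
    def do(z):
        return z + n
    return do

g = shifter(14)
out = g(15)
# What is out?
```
29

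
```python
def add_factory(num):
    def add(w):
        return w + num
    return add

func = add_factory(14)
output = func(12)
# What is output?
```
26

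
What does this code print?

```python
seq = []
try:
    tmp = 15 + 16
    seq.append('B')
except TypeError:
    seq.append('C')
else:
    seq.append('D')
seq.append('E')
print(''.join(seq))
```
BDE

else block runs when no exception occurs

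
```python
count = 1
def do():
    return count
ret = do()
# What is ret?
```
1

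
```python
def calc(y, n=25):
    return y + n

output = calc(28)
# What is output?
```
53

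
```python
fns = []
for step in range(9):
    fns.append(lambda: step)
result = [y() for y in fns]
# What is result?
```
[8, 8, 8, 8, 8, 8, 8, 8, 8]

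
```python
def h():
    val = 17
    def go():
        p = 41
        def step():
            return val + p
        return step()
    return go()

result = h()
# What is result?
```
58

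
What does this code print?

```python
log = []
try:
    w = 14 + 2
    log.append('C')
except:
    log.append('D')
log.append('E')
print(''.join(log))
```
CE

No exception, try block completes normally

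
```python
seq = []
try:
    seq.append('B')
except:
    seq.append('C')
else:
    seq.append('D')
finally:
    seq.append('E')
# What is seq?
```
['B', 'D', 'E']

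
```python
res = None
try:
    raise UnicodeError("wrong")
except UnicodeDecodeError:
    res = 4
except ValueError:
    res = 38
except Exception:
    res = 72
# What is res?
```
38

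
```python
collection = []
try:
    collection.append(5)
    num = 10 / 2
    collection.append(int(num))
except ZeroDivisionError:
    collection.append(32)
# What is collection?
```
[5, 5]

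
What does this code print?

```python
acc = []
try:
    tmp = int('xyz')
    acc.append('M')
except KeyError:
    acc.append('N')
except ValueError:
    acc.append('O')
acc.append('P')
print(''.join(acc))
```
OP

ValueError is caught by its specific handler, not KeyError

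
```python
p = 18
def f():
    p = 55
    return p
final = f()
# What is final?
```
55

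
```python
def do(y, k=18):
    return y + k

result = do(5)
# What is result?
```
23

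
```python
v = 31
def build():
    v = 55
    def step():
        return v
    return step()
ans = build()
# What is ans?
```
55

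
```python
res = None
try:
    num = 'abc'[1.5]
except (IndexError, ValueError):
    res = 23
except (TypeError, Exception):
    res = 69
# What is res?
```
69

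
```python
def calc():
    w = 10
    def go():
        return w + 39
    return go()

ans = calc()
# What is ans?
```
49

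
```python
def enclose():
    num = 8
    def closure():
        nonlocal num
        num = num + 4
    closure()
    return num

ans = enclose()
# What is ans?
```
12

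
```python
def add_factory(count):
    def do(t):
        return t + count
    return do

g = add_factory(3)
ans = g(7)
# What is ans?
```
10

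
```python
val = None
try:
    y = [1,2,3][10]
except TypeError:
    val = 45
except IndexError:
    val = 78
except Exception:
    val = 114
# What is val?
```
78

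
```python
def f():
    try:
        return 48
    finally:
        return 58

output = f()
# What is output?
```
58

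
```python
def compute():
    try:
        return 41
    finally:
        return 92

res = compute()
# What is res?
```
92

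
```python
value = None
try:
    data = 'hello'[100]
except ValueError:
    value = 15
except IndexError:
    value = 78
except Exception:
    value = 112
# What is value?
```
78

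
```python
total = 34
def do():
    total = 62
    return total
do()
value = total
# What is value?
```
34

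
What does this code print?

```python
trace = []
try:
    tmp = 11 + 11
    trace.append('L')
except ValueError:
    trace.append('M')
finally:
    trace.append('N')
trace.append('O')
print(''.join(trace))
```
LNO

finally runs after normal execution too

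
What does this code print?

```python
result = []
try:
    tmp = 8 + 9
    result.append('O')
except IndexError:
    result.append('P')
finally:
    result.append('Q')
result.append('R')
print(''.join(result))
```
OQR

finally runs after normal execution too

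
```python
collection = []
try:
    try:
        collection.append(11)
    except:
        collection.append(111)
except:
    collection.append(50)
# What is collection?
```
[11]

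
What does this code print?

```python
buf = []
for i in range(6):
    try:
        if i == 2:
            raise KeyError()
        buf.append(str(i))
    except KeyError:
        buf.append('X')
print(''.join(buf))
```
01X345

Exception on i=2 caught, loop continues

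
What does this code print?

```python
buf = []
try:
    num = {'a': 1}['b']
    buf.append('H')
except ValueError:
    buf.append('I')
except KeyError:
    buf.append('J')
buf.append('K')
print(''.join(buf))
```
JK

KeyError is caught by its specific handler, not ValueError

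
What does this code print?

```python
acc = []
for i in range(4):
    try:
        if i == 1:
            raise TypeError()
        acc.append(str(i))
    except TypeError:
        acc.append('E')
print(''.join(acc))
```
0E23

Exception on i=1 caught, loop continues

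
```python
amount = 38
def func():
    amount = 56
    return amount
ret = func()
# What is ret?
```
56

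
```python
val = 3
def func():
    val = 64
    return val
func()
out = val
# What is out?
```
3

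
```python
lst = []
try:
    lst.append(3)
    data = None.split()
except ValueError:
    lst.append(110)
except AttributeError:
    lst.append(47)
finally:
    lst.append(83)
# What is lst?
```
[3, 47, 83]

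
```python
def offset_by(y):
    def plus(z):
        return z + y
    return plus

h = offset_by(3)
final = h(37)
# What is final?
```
40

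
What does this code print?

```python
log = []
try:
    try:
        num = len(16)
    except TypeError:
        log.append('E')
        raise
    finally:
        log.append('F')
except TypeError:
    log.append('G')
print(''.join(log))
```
EFG

finally runs before re-raised exception propagates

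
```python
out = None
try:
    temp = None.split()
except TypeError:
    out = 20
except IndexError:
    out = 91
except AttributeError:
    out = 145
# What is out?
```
145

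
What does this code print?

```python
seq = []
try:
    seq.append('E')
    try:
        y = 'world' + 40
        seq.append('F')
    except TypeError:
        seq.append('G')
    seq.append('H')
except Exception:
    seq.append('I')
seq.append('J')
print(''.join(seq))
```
EGHJ

Inner exception caught by inner handler, outer continues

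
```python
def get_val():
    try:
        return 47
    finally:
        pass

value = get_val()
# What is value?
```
47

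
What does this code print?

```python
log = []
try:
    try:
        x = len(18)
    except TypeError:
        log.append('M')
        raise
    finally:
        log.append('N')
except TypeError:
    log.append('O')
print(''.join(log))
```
MNO

finally runs before re-raised exception propagates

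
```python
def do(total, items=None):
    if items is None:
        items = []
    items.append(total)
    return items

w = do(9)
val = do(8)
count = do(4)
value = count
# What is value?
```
[4]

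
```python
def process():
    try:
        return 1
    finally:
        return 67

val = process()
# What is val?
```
67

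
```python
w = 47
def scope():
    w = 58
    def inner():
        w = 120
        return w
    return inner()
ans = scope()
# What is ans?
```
120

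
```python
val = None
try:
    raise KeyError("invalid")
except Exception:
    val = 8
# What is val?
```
8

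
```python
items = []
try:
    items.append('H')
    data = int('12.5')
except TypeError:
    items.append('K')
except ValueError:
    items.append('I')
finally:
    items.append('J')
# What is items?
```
['H', 'I', 'J']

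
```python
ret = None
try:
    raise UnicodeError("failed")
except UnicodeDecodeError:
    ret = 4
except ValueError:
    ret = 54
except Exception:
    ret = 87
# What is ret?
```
54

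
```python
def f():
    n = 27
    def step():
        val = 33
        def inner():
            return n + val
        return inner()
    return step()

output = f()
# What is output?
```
60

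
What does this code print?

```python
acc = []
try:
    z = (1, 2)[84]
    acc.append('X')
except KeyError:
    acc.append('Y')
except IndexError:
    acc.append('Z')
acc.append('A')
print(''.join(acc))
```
ZA

IndexError is caught by its specific handler, not KeyError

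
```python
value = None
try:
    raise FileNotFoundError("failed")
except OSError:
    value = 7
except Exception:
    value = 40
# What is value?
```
7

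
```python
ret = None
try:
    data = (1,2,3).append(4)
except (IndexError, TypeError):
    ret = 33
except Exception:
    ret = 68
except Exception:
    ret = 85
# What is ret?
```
68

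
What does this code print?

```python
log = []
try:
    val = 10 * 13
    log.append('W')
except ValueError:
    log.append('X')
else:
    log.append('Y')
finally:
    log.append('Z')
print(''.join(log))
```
WYZ

else runs before finally when no exception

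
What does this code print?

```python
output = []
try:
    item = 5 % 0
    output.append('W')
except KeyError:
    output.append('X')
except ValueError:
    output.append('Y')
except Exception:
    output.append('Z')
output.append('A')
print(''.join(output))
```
ZA

ZeroDivisionError not specifically caught, falls to Exception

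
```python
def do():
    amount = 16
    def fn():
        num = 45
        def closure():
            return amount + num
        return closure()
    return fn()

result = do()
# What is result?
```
61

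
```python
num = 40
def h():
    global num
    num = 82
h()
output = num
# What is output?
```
82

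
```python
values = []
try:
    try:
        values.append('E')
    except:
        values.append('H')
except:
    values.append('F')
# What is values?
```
['E']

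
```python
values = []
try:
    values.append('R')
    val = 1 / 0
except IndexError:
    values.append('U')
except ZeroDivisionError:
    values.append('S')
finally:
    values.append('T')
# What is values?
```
['R', 'S', 'T']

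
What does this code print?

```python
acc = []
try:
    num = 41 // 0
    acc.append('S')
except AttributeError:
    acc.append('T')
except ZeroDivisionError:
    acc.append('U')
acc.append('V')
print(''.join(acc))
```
UV

ZeroDivisionError is caught by its specific handler, not AttributeError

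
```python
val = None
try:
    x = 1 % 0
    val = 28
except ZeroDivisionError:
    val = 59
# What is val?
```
59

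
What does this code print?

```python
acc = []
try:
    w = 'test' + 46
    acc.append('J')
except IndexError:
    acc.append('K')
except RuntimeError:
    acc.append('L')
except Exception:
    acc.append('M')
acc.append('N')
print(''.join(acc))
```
MN

TypeError not specifically caught, falls to Exception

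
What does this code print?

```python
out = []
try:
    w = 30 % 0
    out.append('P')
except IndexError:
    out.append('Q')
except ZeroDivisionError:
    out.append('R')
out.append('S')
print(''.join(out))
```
RS

ZeroDivisionError is caught by its specific handler, not IndexError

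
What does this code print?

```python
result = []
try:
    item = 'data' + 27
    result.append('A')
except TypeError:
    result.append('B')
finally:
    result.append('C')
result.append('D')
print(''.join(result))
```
BCD

finally always runs, even after exception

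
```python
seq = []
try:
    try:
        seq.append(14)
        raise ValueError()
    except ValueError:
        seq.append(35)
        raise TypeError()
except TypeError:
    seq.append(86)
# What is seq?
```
[14, 35, 86]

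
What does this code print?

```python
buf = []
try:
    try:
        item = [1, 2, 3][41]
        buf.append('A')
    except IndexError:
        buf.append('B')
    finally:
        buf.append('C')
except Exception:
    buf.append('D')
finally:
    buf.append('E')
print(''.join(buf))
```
BCE

Both finally blocks run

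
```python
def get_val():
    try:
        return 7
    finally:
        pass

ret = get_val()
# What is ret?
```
7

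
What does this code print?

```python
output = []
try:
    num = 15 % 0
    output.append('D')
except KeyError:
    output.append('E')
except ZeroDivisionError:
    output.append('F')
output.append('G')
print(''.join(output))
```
FG

ZeroDivisionError is caught by its specific handler, not KeyError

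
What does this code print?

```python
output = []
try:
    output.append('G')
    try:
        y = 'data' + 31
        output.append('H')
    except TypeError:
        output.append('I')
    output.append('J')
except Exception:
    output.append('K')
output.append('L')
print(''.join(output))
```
GIJL

Inner exception caught by inner handler, outer continues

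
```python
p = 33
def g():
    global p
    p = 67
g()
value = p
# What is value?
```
67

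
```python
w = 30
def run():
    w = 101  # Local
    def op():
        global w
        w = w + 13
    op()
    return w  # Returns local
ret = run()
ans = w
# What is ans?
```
43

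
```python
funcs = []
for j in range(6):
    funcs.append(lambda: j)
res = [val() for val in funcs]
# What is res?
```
[5, 5, 5, 5, 5, 5]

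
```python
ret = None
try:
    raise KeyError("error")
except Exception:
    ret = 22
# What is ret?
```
22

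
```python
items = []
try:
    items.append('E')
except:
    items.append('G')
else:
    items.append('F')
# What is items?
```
['E', 'F']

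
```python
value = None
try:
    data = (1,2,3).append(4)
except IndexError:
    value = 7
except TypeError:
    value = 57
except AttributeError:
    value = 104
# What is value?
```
104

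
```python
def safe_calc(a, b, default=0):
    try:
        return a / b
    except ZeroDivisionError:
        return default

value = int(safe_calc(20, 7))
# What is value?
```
2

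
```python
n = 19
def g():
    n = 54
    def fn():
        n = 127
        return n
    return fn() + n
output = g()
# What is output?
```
181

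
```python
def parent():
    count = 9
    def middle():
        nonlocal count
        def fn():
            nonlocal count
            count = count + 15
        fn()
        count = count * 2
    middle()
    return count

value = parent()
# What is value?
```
48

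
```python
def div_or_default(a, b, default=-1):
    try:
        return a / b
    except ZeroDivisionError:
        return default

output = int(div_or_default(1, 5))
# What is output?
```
0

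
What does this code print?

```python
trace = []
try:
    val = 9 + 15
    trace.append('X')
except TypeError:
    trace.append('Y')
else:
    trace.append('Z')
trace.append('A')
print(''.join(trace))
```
XZA

else block runs when no exception occurs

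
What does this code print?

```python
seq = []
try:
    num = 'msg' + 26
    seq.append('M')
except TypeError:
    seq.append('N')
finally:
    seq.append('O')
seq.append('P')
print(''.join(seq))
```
NOP

finally always runs, even after exception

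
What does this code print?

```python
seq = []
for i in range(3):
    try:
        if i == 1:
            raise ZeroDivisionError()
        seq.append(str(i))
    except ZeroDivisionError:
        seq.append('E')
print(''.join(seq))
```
0E2

Exception on i=1 caught, loop continues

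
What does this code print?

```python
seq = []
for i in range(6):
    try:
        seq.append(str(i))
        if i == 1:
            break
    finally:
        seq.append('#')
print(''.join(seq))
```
0#1#

finally runs even when breaking out of loop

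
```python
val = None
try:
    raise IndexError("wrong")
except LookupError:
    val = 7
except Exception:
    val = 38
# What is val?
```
7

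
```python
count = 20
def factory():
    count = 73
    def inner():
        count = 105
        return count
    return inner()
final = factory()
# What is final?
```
105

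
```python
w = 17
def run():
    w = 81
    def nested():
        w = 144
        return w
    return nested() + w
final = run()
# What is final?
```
225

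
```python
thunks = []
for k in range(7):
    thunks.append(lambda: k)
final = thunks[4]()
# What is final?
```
6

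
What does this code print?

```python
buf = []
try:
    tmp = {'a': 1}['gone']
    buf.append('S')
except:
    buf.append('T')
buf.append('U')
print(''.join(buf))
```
TU

Exception raised in try, caught by bare except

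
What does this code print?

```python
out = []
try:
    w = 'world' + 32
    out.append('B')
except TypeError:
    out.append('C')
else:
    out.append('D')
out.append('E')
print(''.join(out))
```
CE

else block skipped when exception is caught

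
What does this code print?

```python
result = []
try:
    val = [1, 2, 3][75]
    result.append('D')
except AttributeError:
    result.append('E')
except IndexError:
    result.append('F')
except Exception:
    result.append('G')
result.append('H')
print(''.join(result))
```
FH

IndexError matches before generic Exception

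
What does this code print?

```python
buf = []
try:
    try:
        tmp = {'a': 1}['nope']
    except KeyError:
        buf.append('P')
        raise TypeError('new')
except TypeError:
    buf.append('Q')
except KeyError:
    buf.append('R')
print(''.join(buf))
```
PQ

New TypeError raised, caught by outer TypeError handler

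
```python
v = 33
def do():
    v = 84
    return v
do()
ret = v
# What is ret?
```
33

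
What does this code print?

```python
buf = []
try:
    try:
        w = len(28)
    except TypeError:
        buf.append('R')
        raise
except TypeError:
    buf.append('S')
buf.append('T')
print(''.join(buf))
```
RST

raise without argument re-raises current exception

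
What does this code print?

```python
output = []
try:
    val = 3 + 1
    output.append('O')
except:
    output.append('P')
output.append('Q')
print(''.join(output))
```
OQ

No exception, try block completes normally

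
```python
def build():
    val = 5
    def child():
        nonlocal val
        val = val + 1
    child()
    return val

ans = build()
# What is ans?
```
6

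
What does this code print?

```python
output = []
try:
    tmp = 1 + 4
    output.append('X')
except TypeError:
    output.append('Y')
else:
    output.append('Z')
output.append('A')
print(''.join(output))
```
XZA

else block runs when no exception occurs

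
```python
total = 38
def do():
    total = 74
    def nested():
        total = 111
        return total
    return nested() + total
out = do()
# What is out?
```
185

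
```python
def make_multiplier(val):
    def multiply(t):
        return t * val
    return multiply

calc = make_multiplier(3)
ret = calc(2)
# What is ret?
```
6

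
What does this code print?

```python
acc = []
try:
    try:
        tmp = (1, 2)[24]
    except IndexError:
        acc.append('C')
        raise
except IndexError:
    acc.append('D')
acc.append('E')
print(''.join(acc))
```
CDE

raise without argument re-raises current exception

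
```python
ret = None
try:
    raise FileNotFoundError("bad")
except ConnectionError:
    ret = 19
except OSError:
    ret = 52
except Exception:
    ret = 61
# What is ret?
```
52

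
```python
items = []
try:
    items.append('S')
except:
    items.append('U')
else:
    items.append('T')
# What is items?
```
['S', 'T']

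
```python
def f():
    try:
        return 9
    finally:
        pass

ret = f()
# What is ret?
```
9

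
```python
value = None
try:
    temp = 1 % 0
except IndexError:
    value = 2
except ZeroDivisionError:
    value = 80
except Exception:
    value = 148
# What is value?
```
80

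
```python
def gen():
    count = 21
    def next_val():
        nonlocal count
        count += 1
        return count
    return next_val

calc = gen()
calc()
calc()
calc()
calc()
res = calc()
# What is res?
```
26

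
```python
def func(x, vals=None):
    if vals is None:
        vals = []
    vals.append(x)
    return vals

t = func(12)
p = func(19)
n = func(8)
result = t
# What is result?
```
[12]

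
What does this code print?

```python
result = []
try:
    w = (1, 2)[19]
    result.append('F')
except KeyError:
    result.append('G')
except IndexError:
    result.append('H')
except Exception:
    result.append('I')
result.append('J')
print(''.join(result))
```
HJ

IndexError matches before generic Exception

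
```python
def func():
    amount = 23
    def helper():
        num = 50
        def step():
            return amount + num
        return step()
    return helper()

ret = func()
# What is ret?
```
73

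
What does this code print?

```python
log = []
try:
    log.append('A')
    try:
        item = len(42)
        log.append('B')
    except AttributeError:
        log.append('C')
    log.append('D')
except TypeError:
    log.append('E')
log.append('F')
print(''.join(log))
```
AEF

Inner handler doesn't match, propagates to outer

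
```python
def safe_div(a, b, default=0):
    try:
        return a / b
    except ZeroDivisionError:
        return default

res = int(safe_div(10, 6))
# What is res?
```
1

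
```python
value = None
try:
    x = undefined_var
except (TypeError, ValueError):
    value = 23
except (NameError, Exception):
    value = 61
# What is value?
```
61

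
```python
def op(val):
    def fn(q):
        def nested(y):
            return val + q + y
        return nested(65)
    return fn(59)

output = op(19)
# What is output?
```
143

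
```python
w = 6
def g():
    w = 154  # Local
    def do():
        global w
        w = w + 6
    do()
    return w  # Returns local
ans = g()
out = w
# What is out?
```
12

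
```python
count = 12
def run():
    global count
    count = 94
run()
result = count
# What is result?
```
94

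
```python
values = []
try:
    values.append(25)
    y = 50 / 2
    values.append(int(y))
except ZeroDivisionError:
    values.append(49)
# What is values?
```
[25, 25]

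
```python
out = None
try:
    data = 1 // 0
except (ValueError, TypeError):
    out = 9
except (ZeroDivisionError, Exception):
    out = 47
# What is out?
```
47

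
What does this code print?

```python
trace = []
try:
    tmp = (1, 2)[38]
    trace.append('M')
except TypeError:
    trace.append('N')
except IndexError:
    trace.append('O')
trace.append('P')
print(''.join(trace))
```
OP

IndexError is caught by its specific handler, not TypeError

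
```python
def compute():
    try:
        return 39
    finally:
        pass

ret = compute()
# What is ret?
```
39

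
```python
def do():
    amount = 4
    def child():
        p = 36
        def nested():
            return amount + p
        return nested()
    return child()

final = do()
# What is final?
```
40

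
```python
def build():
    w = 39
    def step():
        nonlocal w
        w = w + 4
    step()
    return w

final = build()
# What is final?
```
43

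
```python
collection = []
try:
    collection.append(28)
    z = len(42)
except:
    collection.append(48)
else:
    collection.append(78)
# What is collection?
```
[28, 48]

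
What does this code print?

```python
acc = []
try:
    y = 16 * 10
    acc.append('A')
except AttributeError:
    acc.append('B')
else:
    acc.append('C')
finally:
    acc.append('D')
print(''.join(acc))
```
ACD

else runs before finally when no exception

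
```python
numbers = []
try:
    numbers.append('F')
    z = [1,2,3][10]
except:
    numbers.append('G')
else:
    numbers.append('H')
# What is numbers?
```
['F', 'G']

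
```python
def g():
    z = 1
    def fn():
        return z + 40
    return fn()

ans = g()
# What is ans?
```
41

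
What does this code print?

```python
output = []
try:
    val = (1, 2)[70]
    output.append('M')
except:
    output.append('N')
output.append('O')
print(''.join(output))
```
NO

Exception raised in try, caught by bare except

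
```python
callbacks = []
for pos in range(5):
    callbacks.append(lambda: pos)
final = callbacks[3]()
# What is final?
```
4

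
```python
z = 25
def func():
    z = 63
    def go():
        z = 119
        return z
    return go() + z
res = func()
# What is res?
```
182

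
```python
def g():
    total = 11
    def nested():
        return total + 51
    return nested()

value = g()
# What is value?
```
62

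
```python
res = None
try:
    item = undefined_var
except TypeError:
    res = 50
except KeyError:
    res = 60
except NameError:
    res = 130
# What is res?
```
130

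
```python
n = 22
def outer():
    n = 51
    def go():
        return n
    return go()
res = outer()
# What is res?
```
51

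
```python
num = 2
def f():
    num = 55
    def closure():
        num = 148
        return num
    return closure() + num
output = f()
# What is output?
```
203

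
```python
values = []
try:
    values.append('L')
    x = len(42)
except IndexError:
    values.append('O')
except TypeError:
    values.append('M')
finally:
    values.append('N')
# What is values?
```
['L', 'M', 'N']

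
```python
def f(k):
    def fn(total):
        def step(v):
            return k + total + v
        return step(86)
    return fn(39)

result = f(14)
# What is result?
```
139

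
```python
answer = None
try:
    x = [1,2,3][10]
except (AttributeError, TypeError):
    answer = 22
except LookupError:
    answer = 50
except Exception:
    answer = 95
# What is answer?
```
50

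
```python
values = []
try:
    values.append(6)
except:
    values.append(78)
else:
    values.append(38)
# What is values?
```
[6, 38]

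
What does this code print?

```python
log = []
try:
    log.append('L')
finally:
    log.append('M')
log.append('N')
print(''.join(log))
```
LMN

try/finally without except, no exception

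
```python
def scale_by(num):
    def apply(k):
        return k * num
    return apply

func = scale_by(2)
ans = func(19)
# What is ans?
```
38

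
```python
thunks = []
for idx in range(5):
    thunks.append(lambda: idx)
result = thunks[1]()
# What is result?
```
4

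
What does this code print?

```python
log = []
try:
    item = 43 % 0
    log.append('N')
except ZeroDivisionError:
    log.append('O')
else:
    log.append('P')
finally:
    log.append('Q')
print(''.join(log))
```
OQ

Exception: except runs, else skipped, finally runs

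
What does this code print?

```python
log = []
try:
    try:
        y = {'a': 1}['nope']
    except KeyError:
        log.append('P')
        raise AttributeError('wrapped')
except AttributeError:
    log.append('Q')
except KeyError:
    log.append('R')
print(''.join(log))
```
PQ

New AttributeError raised, caught by outer AttributeError handler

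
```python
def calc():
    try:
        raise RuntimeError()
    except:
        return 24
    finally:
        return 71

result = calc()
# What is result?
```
71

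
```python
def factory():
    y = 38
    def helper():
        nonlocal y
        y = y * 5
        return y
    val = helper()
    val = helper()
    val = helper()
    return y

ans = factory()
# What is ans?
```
4750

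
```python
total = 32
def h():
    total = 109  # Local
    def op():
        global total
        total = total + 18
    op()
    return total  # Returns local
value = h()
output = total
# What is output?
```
50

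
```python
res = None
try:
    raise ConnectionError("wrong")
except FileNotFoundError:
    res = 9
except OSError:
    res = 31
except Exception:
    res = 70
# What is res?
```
31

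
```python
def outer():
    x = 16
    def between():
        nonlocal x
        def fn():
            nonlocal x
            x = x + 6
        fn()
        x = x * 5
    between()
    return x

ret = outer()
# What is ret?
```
110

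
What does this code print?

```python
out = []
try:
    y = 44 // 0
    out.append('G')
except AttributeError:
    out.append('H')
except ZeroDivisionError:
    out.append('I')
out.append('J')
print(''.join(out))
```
IJ

ZeroDivisionError is caught by its specific handler, not AttributeError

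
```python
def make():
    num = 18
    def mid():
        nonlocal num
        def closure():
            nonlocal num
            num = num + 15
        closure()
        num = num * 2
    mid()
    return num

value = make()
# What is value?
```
66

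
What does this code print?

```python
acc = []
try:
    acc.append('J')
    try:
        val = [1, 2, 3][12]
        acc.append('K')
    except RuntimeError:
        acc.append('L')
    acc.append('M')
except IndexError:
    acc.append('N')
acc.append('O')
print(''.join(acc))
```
JNO

Inner handler doesn't match, propagates to outer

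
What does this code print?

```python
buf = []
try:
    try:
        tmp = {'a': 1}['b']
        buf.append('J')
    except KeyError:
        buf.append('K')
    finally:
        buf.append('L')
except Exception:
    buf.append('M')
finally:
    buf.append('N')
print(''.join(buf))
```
KLN

Both finally blocks run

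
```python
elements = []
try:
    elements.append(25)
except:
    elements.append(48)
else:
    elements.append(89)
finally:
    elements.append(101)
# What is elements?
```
[25, 89, 101]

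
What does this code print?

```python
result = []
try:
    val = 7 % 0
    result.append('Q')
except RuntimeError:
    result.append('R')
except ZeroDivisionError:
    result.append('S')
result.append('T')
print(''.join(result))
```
ST

ZeroDivisionError is caught by its specific handler, not RuntimeError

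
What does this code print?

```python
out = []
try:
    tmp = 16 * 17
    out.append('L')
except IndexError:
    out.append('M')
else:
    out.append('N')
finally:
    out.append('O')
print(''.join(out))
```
LNO

else runs before finally when no exception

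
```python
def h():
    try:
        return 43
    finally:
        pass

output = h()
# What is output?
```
43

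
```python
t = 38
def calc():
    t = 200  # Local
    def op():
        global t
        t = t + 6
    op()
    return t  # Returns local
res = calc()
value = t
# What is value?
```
44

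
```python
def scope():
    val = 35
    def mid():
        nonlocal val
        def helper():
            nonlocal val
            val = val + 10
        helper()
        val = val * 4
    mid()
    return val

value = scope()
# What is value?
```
180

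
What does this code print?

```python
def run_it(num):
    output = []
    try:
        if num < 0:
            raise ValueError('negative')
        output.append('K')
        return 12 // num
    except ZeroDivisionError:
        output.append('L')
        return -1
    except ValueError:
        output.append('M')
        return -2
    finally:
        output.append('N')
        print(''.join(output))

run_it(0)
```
KLN

num=0 causes ZeroDivisionError, caught, finally prints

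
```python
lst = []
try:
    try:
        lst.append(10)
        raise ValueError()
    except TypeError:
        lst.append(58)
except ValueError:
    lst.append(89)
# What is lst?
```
[10, 89]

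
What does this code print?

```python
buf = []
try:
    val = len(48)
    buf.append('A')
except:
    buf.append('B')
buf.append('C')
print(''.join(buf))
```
BC

Exception raised in try, caught by bare except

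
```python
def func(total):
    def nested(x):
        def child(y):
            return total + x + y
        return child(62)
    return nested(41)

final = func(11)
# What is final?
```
114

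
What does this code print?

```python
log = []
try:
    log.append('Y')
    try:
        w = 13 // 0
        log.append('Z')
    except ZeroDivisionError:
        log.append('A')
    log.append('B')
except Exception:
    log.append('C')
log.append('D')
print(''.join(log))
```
YABD

Inner exception caught by inner handler, outer continues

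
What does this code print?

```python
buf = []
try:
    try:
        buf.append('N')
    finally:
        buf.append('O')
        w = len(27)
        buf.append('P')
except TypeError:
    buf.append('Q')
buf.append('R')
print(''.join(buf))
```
NOQR

Exception in inner finally caught by outer except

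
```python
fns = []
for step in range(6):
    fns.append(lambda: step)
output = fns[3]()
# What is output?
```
5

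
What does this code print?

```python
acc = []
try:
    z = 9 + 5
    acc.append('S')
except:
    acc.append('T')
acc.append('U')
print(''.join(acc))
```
SU

No exception, try block completes normally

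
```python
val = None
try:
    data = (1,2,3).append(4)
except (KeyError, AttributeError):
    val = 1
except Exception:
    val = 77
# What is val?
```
1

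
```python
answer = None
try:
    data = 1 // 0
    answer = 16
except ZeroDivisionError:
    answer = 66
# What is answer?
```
66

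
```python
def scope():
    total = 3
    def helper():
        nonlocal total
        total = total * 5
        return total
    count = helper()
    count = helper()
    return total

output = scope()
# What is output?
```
75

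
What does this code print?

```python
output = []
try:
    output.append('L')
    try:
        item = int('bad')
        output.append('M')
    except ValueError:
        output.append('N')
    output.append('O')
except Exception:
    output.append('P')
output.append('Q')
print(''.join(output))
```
LNOQ

Inner exception caught by inner handler, outer continues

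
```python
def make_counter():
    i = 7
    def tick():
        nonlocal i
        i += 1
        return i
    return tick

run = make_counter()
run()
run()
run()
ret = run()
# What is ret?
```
11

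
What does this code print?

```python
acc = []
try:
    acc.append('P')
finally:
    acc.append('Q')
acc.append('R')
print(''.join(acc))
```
PQR

try/finally without except, no exception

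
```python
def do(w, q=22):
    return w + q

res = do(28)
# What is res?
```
50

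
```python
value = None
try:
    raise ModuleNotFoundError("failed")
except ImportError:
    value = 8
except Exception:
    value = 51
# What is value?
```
8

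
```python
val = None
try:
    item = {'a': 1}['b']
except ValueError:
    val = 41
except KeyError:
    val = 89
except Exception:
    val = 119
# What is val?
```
89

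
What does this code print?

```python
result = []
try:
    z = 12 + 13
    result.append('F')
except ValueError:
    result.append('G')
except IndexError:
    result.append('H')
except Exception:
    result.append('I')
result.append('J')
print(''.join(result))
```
FJ

No exception, try block completes normally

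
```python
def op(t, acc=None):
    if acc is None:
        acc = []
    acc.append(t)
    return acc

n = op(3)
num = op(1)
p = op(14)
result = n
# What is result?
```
[3]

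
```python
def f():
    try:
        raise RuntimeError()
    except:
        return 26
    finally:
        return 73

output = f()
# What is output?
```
73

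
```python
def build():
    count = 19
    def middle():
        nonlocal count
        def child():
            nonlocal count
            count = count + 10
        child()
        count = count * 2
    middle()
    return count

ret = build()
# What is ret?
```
58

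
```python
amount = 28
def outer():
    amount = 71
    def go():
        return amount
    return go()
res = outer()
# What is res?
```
71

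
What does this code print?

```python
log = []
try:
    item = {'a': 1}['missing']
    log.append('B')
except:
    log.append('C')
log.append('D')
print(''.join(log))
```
CD

Exception raised in try, caught by bare except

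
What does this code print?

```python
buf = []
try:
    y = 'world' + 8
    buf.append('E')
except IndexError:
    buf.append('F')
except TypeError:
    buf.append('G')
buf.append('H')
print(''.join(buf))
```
GH

TypeError is caught by its specific handler, not IndexError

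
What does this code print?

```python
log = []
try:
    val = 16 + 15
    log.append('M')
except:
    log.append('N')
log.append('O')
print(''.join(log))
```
MO

No exception, try block completes normally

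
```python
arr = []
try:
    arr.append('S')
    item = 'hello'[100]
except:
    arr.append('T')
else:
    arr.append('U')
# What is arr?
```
['S', 'T']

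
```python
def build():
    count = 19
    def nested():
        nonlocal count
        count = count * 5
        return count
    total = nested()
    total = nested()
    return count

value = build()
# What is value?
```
475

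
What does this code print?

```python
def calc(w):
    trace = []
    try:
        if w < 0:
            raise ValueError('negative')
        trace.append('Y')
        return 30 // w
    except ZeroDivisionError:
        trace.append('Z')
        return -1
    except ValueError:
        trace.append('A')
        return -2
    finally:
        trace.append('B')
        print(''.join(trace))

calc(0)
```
YZB

w=0 causes ZeroDivisionError, caught, finally prints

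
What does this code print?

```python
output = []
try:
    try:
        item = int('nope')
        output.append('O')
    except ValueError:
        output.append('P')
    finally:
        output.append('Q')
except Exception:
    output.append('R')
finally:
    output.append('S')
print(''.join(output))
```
PQS

Both finally blocks run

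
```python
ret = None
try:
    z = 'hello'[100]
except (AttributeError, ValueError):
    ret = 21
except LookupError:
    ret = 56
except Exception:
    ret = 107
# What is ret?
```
56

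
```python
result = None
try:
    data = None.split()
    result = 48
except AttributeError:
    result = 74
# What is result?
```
74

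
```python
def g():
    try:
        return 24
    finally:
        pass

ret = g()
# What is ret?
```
24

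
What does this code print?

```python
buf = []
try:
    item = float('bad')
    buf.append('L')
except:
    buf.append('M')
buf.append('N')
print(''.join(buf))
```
MN

Exception raised in try, caught by bare except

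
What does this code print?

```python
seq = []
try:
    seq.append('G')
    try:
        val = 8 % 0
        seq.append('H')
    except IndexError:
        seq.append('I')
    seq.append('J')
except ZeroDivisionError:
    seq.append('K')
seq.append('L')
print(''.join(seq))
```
GKL

Inner handler doesn't match, propagates to outer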